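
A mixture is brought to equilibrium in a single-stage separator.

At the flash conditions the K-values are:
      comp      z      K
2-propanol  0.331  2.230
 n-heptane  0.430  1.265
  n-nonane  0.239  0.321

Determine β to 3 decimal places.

Rachford–Rice: g(β) = Σ zᵢ(Kᵢ−1)/(1+β(Kᵢ−1)) = 0.
Check two-phase: ΣzᵢKᵢ = 1.359 > 1 and Σzᵢ/Kᵢ = 1.233 > 1, so g(0) = 0.359 > 0 and g(1) = -0.233 < 0.
Newton iteration, β⁰ = 0.31:
  β = 0.310: g = 0.1945, g' = -0.465 → β = 0.728
  β = 0.728: g = -0.0107, g' = -0.592 → β = 0.710
Converged at β = 0.710.

β = 0.710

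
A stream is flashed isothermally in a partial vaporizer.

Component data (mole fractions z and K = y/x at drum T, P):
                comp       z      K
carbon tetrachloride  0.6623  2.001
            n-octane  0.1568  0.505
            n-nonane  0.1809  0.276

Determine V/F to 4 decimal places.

V/F = 0.7077

Material balance + equilibrium reduce to Σ zᵢ(Kᵢ−1)/(1+V/F(Kᵢ−1)) = 0.
Check two-phase: ΣzᵢKᵢ = 1.4544 > 1 and Σzᵢ/Kᵢ = 1.2969 > 1, so g(0) = 0.4544 > 0 and g(1) = -0.2969 < 0.
Newton iteration, V/F⁰ = 0.5:
  V/F = 0.5000: g = 0.13340, g' = -0.5956 → V/F = 0.7240
  V/F = 0.7240: g = -0.01183, g' = -0.7352 → V/F = 0.7079
  V/F = 0.7079: g = -0.00015, g' = -0.7174 → V/F = 0.7077
Converged at V/F = 0.7077.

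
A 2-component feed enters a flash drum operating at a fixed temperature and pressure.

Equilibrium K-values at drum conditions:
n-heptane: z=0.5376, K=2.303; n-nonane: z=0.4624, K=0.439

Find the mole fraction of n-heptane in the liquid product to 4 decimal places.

x_n-heptane = 0.3010

Rachford–Rice: g(ψ) = Σ zᵢ(Kᵢ−1)/(1+ψ(Kᵢ−1)) = 0.
Check two-phase: ΣzᵢKᵢ = 1.4411 > 1 and Σzᵢ/Kᵢ = 1.2867 > 1, so g(0) = 0.4411 > 0 and g(1) = -0.2867 < 0.
Binary case is linear: z₁(K₁−1)(1+ψ(K₂−1)) + z₂(K₂−1)(1+ψ(K₁−1)) = 0
⇒ ψ = [z₁(K₁−1)+z₂(K₂−1)] / [−(K₁−1)(K₂−1)] = 0.44109/0.73098 = 0.6034
Compositions from xᵢ = zᵢ/(1+ψ(Kᵢ−1)), yᵢ = Kᵢxᵢ:
  n-heptane: x = 0.3010, y = 0.6931
  n-nonane: x = 0.6990, y = 0.3069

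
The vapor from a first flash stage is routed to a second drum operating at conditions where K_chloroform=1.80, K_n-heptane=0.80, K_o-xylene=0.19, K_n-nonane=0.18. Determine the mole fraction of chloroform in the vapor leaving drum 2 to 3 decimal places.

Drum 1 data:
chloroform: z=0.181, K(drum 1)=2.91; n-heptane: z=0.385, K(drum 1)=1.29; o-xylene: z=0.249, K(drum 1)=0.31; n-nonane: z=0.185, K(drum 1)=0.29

Drum 1:
Iterate (Newton) starting at ψ₁ = 0.5:
  ψ₁ = 0.500: g = -0.1916, g' = -0.698 → ψ₁ = 0.225
  ψ₁ = 0.225: g = -0.0134, g' = -0.650 → ψ₁ = 0.205
Converged at ψ₁ = 0.205.
Drum-1 compositions:
  chloroform: x = 0.130, y = 0.379
  n-heptane: x = 0.363, y = 0.469
  o-xylene: x = 0.290, y = 0.090
  n-nonane: x = 0.217, y = 0.063
Drum-2 feed = drum-1 vapor: z₂ = (0.3785, 0.4688, 0.0899, 0.0628).
Drum 2:
Rachford–Rice: g(ψ₂) = Σ zᵢ(Kᵢ−1)/(1+ψ₂(Kᵢ−1)) = 0.
g(0) = ΣzᵢKᵢ − 1 = 0.085 and g(1) = 1 − Σzᵢ/Kᵢ = -0.618, so a root lies in (0, 1).
Newton–Raphson from ψ₂ = 0.45:
  ψ₂ = 0.450: g = -0.0766, g' = -0.406 → ψ₂ = 0.261
  ψ₂ = 0.261: g = -0.0064, g' = -0.350 → ψ₂ = 0.243
Converged at ψ₂ = 0.243.
  chloroform: x = 0.317, y = 0.570
  n-heptane: x = 0.493, y = 0.394
  o-xylene: x = 0.112, y = 0.021
  n-nonane: x = 0.078, y = 0.014

y_chloroform (drum 2) = 0.570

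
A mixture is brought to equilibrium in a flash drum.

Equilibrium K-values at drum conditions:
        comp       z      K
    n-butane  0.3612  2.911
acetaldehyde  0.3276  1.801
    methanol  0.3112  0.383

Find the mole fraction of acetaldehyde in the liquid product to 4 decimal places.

Let ψ = V/F and solve Σ zᵢ(Kᵢ−1)/(1+ψ(Kᵢ−1)) = 0.
Feasibility: ΣzᵢKᵢ = 1.7607, Σzᵢ/Kᵢ = 1.1185 — both > 1, two phases present.
Iterate (Newton) starting at ψ = 0.49:
  ψ = 0.4900: g = 0.26969, g' = -0.7036 → ψ = 0.8733
  ψ = 0.8733: g = -0.00333, g' = -0.8150 → ψ = 0.8692
Converged at ψ = 0.8692.
Compositions from xᵢ = zᵢ/(1+ψ(Kᵢ−1)), yᵢ = Kᵢxᵢ:
  n-butane: x = 0.1357, y = 0.3951
  acetaldehyde: x = 0.1931, y = 0.3478
  methanol: x = 0.6711, y = 0.2570

x_acetaldehyde = 0.1931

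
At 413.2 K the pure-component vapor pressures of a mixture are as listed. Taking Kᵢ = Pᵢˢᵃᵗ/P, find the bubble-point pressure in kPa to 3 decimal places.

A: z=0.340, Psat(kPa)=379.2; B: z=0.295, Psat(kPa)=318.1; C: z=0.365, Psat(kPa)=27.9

Pbub = 232.951 kPa

At the bubble point ψ → 0, so ΣzᵢKᵢ = 1 with Kᵢ = Pᵢˢᵃᵗ/P ⇒ P = ΣzᵢPᵢˢᵃᵗ.
P = 0.340·379.2 + 0.295·318.1 + 0.365·27.9 = 232.951 kPa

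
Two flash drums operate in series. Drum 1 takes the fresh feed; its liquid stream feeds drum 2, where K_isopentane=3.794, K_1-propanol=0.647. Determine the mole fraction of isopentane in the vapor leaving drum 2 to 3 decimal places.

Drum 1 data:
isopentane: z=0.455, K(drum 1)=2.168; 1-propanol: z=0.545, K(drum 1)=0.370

Drum 1:
Material balance + equilibrium reduce to Σ zᵢ(Kᵢ−1)/(1+ψ₁(Kᵢ−1)) = 0.
g(0) = ΣzᵢKᵢ − 1 = 0.188 and g(1) = 1 − Σzᵢ/Kᵢ = -0.683, so a root lies in (0, 1).
Binary case is linear: z₁(K₁−1)(1+ψ₁(K₂−1)) + z₂(K₂−1)(1+ψ₁(K₁−1)) = 0
⇒ ψ₁ = [z₁(K₁−1)+z₂(K₂−1)] / [−(K₁−1)(K₂−1)] = 0.1881/0.7358 = 0.256
Drum-1 compositions:
  isopentane: x = 0.350, y = 0.760
  1-propanol: x = 0.650, y = 0.240
Drum-2 feed = drum-1 liquid: z₂ = (0.3504, 0.6496).
Drum 2:
Material balance + equilibrium reduce to Σ zᵢ(Kᵢ−1)/(1+ψ₂(Kᵢ−1)) = 0.
g(0) = ΣzᵢKᵢ − 1 = 0.750 and g(1) = 1 − Σzᵢ/Kᵢ = -0.096, so a root lies in (0, 1).
Binary case is linear: z₁(K₁−1)(1+ψ₂(K₂−1)) + z₂(K₂−1)(1+ψ₂(K₁−1)) = 0
⇒ ψ₂ = [z₁(K₁−1)+z₂(K₂−1)] / [−(K₁−1)(K₂−1)] = 0.7497/0.9863 = 0.760
  isopentane: x = 0.112, y = 0.426
  1-propanol: x = 0.888, y = 0.574

y_isopentane (drum 2) = 0.426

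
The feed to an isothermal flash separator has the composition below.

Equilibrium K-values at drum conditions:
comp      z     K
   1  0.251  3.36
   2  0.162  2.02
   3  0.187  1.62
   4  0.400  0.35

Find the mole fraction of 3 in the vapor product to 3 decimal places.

y_3 = 0.220

Iterate (Newton) starting at ψ = 0.5:
  ψ = 0.500: g = 0.0845, g' = -0.781 → ψ = 0.608
  ψ = 0.608: g = -0.0006, g' = -0.800 → ψ = 0.607
Converged at ψ = 0.607.
Compositions from xᵢ = zᵢ/(1+ψ(Kᵢ−1)), yᵢ = Kᵢxᵢ:
  1: x = 0.103, y = 0.347
  2: x = 0.100, y = 0.202
  3: x = 0.136, y = 0.220
  4: x = 0.661, y = 0.231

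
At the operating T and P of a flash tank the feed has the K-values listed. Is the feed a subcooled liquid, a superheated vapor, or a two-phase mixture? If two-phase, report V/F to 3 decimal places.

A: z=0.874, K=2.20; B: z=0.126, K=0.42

superheated vapor

ΣzᵢKᵢ = 1.976; Σzᵢ/Kᵢ = 0.697.
Since Σzᵢ/Kᵢ < 1 the mixture is above its dew point — single vapor phase.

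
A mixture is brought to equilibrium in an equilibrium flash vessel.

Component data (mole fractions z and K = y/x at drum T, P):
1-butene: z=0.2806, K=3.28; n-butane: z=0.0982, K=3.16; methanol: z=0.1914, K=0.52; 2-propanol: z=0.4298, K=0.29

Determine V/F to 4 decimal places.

V/F = 0.3125

Newton iteration, V/F⁰ = 0.34:
  V/F = 0.3400: g = -0.02937, g' = -1.0547 → V/F = 0.3122
  V/F = 0.3122: g = 0.00034, g' = -1.0799 → V/F = 0.3125
Converged at V/F = 0.3125.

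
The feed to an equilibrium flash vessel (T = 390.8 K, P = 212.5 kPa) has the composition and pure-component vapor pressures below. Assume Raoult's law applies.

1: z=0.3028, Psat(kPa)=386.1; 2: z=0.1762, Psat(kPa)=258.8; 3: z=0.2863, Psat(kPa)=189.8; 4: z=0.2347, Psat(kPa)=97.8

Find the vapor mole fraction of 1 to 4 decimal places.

Raoult's law: Kᵢ = Pᵢˢᵃᵗ/P = Pᵢˢᵃᵗ/212.5.
  K_1 = 386.1/212.5 = 1.816941, K_2 = 258.8/212.5 = 1.217882, K_3 = 189.8/212.5 = 0.893176, K_4 = 97.8/212.5 = 0.460235
Newton–Raphson from ψ = 0.5:
  ψ = 0.5000: g = 0.00443, g' = -0.2406 → ψ = 0.5184
Converged at ψ = 0.5184.
Compositions from xᵢ = zᵢ/(1+ψ(Kᵢ−1)), yᵢ = Kᵢxᵢ:
  1: x = 0.2127, y = 0.3865
  2: x = 0.1583, y = 0.1928
  3: x = 0.3031, y = 0.2707
  4: x = 0.3259, y = 0.1500

y_1 = 0.3865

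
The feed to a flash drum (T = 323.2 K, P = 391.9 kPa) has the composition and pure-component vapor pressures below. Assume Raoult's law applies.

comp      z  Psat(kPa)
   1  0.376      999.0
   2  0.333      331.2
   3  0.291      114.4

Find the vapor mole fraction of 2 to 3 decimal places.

Raoult's law: Kᵢ = Pᵢˢᵃᵗ/P = Pᵢˢᵃᵗ/391.9.
  K_1 = 999.0/391.9 = 2.54912, K_2 = 331.2/391.9 = 0.84511, K_3 = 114.4/391.9 = 0.29191
Let ψ = V/F and solve Σ zᵢ(Kᵢ−1)/(1+ψ(Kᵢ−1)) = 0.
Check two-phase: ΣzᵢKᵢ = 1.325 > 1 and Σzᵢ/Kᵢ = 1.538 > 1, so g(0) = 0.325 > 0 and g(1) = -0.538 < 0.
Iterate (Newton) starting at ψ = 0.48:
  ψ = 0.480: g = -0.0338, g' = -0.641 → ψ = 0.427
Converged at ψ = 0.427.
Compositions from xᵢ = zᵢ/(1+ψ(Kᵢ−1)), yᵢ = Kᵢxᵢ:
  1: x = 0.226, y = 0.577
  2: x = 0.357, y = 0.301
  3: x = 0.417, y = 0.122

y_2 = 0.301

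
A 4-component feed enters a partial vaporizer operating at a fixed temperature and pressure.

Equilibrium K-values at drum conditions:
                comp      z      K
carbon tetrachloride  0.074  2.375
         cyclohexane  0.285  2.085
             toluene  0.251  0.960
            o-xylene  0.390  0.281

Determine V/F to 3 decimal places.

Material balance + equilibrium reduce to Σ zᵢ(Kᵢ−1)/(1+V/F(Kᵢ−1)) = 0.
g(0) = ΣzᵢKᵢ − 1 = 0.121 and g(1) = 1 − Σzᵢ/Kᵢ = -0.817, so a root lies in (0, 1).
Iterate (Newton) starting at V/F = 0.5:
  V/F = 0.500: g = -0.1873, g' = -0.682 → V/F = 0.225
  V/F = 0.225: g = -0.0186, g' = -0.586 → V/F = 0.194
Converged at V/F = 0.194.

V/F = 0.194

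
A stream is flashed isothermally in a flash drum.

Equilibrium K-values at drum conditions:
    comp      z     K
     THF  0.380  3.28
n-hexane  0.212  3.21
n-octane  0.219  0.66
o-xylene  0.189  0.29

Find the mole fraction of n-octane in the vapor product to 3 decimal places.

y_n-octane = 0.205

Rachford–Rice: g(ψ) = Σ zᵢ(Kᵢ−1)/(1+ψ(Kᵢ−1)) = 0.
Check two-phase: ΣzᵢKᵢ = 2.126 > 1 and Σzᵢ/Kᵢ = 1.165 > 1, so g(0) = 1.126 > 0 and g(1) = -0.165 < 0.
Newton iteration, ψ⁰ = 0.5:
  ψ = 0.500: g = 0.3297, g' = -0.931 → ψ = 0.854
  ψ = 0.854: g = 0.0102, g' = -1.017 → ψ = 0.864
Converged at ψ = 0.864.
Compositions from xᵢ = zᵢ/(1+ψ(Kᵢ−1)), yᵢ = Kᵢxᵢ:
  THF: x = 0.128, y = 0.420
  n-hexane: x = 0.073, y = 0.234
  n-octane: x = 0.310, y = 0.205
  o-xylene: x = 0.489, y = 0.142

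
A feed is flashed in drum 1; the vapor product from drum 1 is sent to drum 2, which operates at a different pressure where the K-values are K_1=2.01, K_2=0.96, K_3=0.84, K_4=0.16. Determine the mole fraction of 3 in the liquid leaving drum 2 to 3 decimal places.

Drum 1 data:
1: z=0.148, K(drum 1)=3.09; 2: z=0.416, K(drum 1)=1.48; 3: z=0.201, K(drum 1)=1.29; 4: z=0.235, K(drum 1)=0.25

Drum 1:
Rachford–Rice: g(ψ₁) = Σ zᵢ(Kᵢ−1)/(1+ψ₁(Kᵢ−1)) = 0.
Feasibility: ΣzᵢKᵢ = 1.391, Σzᵢ/Kᵢ = 1.425 — both > 1, two phases present.
Newton–Raphson from ψ₁ = 0.34:
  ψ₁ = 0.340: g = 0.1690, g' = -0.544 → ψ₁ = 0.651
  ψ₁ = 0.651: g = -0.0120, g' = -0.688 → ψ₁ = 0.633
Converged at ψ₁ = 0.633.
Drum-1 compositions:
  1: x = 0.064, y = 0.197
  2: x = 0.319, y = 0.472
  3: x = 0.170, y = 0.219
  4: x = 0.447, y = 0.112
Drum-2 feed = drum-1 vapor: z₂ = (0.1969, 0.4722, 0.2191, 0.1119).
Drum 2:
Rachford–Rice: g(ψ₂) = Σ zᵢ(Kᵢ−1)/(1+ψ₂(Kᵢ−1)) = 0.
Feasibility: ΣzᵢKᵢ = 1.051, Σzᵢ/Kᵢ = 1.550 — both > 1, two phases present.
Newton–Raphson from ψ₂ = 0.5:
  ψ₂ = 0.500: g = -0.0872, g' = -0.331 → ψ₂ = 0.236
  ψ₂ = 0.236: g = -0.0122, g' = -0.261 → ψ₂ = 0.189
Converged at ψ₂ = 0.189.
  1: x = 0.165, y = 0.332
  2: x = 0.476, y = 0.457
  3: x = 0.226, y = 0.190
  4: x = 0.133, y = 0.021

x_3 (drum 2) = 0.226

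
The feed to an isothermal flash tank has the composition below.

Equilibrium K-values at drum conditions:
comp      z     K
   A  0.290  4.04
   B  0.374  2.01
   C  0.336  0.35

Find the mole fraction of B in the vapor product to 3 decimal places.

y_B = 0.413

Newton iteration, ψ⁰ = 0.5:
  ψ = 0.500: g = 0.2773, g' = -0.902 → ψ = 0.807
  ψ = 0.807: g = 0.0037, g' = -0.969 → ψ = 0.811
Converged at ψ = 0.811.
Compositions from xᵢ = zᵢ/(1+ψ(Kᵢ−1)), yᵢ = Kᵢxᵢ:
  A: x = 0.084, y = 0.338
  B: x = 0.206, y = 0.413
  C: x = 0.711, y = 0.249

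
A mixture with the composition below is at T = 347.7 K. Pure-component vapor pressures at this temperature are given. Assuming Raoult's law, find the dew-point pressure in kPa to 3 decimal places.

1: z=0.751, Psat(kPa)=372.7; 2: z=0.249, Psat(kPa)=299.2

At the dew point ψ → 1, so Σzᵢ/Kᵢ = 1 with Kᵢ = Pᵢˢᵃᵗ/P ⇒ 1/P = Σzᵢ/Pᵢˢᵃᵗ.
1/P = 0.751/372.7 + 0.249/299.2 = 0.002847 ⇒ P = 351.217 kPa

Pdew = 351.217 kPa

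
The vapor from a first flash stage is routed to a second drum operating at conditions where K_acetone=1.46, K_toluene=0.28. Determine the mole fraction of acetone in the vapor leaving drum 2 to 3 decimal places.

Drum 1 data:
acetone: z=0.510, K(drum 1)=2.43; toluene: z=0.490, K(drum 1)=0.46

y_acetone (drum 2) = 0.891

Drum 1:
Binary case is linear: z₁(K₁−1)(1+ψ₁(K₂−1)) + z₂(K₂−1)(1+ψ₁(K₁−1)) = 0
⇒ ψ₁ = [z₁(K₁−1)+z₂(K₂−1)] / [−(K₁−1)(K₂−1)] = 0.4647/0.7722 = 0.602
Drum-1 compositions:
  acetone: x = 0.274, y = 0.666
  toluene: x = 0.726, y = 0.334
Drum-2 feed = drum-1 vapor: z₂ = (0.6661, 0.3339).
Drum 2:
Let ψ₂ = V/F and solve Σ zᵢ(Kᵢ−1)/(1+ψ₂(Kᵢ−1)) = 0.
Feasibility: ΣzᵢKᵢ = 1.066, Σzᵢ/Kᵢ = 1.649 — both > 1, two phases present.
Newton iteration, ψ₂⁰ = 0.5:
  ψ₂ = 0.500: g = -0.1265, g' = -0.516 → ψ₂ = 0.255
  ψ₂ = 0.255: g = -0.0201, g' = -0.372 → ψ₂ = 0.201
  ψ₂ = 0.201: g = -0.0005, g' = -0.355 → ψ₂ = 0.199
Converged at ψ₂ = 0.199.
  acetone: x = 0.610, y = 0.891
  toluene: x = 0.390, y = 0.109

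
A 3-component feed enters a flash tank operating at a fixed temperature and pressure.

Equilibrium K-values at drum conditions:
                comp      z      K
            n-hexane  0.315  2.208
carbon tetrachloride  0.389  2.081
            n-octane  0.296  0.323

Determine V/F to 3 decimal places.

V/F = 0.779

Material balance + equilibrium reduce to Σ zᵢ(Kᵢ−1)/(1+V/F(Kᵢ−1)) = 0.
Feasibility: ΣzᵢKᵢ = 1.601, Σzᵢ/Kᵢ = 1.246 — both > 1, two phases present.
Newton–Raphson from V/F = 0.55:
  V/F = 0.550: g = 0.1731, g' = -0.689 → V/F = 0.801
  V/F = 0.801: g = -0.0192, g' = -0.897 → V/F = 0.780
  V/F = 0.780: g = -0.0004, g' = -0.864 → V/F = 0.779
Converged at V/F = 0.779.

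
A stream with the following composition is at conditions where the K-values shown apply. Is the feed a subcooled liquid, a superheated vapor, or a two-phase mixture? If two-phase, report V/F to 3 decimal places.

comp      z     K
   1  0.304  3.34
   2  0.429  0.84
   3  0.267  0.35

ΣzᵢKᵢ = 1.469; Σzᵢ/Kᵢ = 1.365.
Both exceed 1, so a two-phase solution exists.
Rachford–Rice: g(ψ) = Σ zᵢ(Kᵢ−1)/(1+ψ(Kᵢ−1)) = 0.
Iterate (Newton) starting at ψ = 0.66:
  ψ = 0.660: g = -0.1011, g' = -0.617 → ψ = 0.496
  ψ = 0.496: g = -0.0015, g' = -0.615 → ψ = 0.494
Converged at ψ = 0.494.

two-phase, V/F = 0.494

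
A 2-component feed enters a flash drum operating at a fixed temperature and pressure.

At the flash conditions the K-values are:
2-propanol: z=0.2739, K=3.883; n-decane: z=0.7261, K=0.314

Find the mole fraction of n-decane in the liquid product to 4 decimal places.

Material balance + equilibrium reduce to Σ zᵢ(Kᵢ−1)/(1+β(Kᵢ−1)) = 0.
g(0) = ΣzᵢKᵢ − 1 = 0.2915 and g(1) = 1 − Σzᵢ/Kᵢ = -1.3830, so a root lies in (0, 1).
Binary case is linear: z₁(K₁−1)(1+β(K₂−1)) + z₂(K₂−1)(1+β(K₁−1)) = 0
⇒ β = [z₁(K₁−1)+z₂(K₂−1)] / [−(K₁−1)(K₂−1)] = 0.29155/1.97774 = 0.1474
Compositions from xᵢ = zᵢ/(1+β(Kᵢ−1)), yᵢ = Kᵢxᵢ:
  2-propanol: x = 0.1922, y = 0.7464
  n-decane: x = 0.8078, y = 0.2536

x_n-decane = 0.8078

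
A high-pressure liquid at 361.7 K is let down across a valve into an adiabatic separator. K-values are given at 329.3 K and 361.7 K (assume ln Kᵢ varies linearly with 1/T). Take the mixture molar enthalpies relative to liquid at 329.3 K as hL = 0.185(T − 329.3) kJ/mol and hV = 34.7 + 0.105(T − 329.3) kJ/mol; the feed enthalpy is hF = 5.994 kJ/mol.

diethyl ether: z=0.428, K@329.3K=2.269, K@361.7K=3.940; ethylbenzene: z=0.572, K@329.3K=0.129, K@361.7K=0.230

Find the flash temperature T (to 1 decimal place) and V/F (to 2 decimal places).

T = 336.2 K, V/F = 0.14

Adiabatic flash: solve Rachford–Rice at each trial T, then check hF = ψ·hV(T) + (1−ψ)·hL(T).
  T = 329.3 K: K = (2.269, 0.129), RR gives ψ = 0.041, H_out = 1.410 kJ/mol
  T = 361.7 K: K = (3.940, 0.230), RR gives ψ = 0.361, H_out = 17.594 kJ/mol
  T = 345.5 K: K = (3.029, 0.175), RR gives ψ = 0.237, H_out = 10.901 kJ/mol
  T = 337.4 K: K = (2.631, 0.151), RR gives ψ = 0.153, H_out = 6.713 kJ/mol
  T = 333.4 K: K = (2.448, 0.140), RR gives ψ = 0.102, H_out = 4.276 kJ/mol
  T = 335.4 K: K = (2.538, 0.145), RR gives ψ = 0.129, H_out = 5.532 kJ/mol
Linear interpolation between T = 335.4 (H_out = 5.532) and T = 337.4 (H_out = 6.713) on hF = 5.994 gives T ≈ 336.2 K, at which ψ = 0.14.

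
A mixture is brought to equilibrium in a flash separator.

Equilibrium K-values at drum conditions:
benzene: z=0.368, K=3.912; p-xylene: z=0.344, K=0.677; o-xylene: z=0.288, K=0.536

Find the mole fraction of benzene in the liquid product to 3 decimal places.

Newton iteration, V/F⁰ = 0.5:
  V/F = 0.500: g = 0.1298, g' = -0.674 → V/F = 0.693
  V/F = 0.693: g = 0.0151, g' = -0.537 → V/F = 0.721
Converged at V/F = 0.721.
Compositions from xᵢ = zᵢ/(1+V/F(Kᵢ−1)), yᵢ = Kᵢxᵢ:
  benzene: x = 0.119, y = 0.464
  p-xylene: x = 0.448, y = 0.304
  o-xylene: x = 0.433, y = 0.232

x_benzene = 0.119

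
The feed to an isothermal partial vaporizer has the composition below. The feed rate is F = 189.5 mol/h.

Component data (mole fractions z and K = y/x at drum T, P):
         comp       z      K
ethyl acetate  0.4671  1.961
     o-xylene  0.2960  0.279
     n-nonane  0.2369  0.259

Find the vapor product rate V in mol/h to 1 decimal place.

V = 16.2 mol/h

Newton iteration, ψ⁰ = 0.5:
  ψ = 0.5000: g = -0.30939, g' = -0.9013 → ψ = 0.1567
  ψ = 0.1567: g = -0.04910, g' = -0.6879 → ψ = 0.0854
Converged at ψ = 0.0854.
Then V = ψ·F = 0.0854·189.5 = 16.2 mol/h and L = F − V = 173.3 mol/h.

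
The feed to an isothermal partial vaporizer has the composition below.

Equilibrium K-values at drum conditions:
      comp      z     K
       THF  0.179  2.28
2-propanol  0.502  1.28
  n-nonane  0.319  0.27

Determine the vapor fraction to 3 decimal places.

Material balance + equilibrium reduce to Σ zᵢ(Kᵢ−1)/(1+ψ(Kᵢ−1)) = 0.
Check two-phase: ΣzᵢKᵢ = 1.137 > 1 and Σzᵢ/Kᵢ = 1.652 > 1, so g(0) = 0.137 > 0 and g(1) = -0.652 < 0.
Newton–Raphson from ψ = 0.65:
  ψ = 0.650: g = -0.1992, g' = -0.731 → ψ = 0.378
  ψ = 0.378: g = -0.0399, g' = -0.489 → ψ = 0.296
  ψ = 0.296: g = -0.0011, g' = -0.464 → ψ = 0.294
Converged at ψ = 0.294.

ψ = 0.294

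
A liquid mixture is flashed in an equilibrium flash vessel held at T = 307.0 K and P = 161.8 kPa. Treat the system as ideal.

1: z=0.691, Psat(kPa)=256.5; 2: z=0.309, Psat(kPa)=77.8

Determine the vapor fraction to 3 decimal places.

ψ = 0.803

Raoult's law: Kᵢ = Pᵢˢᵃᵗ/P = Pᵢˢᵃᵗ/161.8.
  K_1 = 256.5/161.8 = 1.58529, K_2 = 77.8/161.8 = 0.48084
Newton iteration, ψ⁰ = 0.65:
  ψ = 0.650: g = 0.0508, g' = -0.314 → ψ = 0.812
  ψ = 0.812: g = -0.0032, g' = -0.358 → ψ = 0.803
Converged at ψ = 0.803.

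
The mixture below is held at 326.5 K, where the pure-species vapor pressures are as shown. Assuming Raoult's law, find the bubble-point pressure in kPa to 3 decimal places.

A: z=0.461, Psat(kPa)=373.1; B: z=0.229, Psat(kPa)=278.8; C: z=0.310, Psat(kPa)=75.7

At the bubble point ψ → 0, so ΣzᵢKᵢ = 1 with Kᵢ = Pᵢˢᵃᵗ/P ⇒ P = ΣzᵢPᵢˢᵃᵗ.
P = 0.461·373.1 + 0.229·278.8 + 0.310·75.7 = 259.311 kPa

Pbub = 259.311 kPa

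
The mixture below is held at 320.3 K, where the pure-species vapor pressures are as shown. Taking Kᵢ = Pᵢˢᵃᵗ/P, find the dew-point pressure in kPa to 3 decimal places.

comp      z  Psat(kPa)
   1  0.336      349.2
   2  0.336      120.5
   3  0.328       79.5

Pdew = 126.962 kPa

At the dew point ψ → 1, so Σzᵢ/Kᵢ = 1 with Kᵢ = Pᵢˢᵃᵗ/P ⇒ 1/P = Σzᵢ/Pᵢˢᵃᵗ.
1/P = 0.336/349.2 + 0.336/120.5 + 0.328/79.5 = 0.007876 ⇒ P = 126.962 kPa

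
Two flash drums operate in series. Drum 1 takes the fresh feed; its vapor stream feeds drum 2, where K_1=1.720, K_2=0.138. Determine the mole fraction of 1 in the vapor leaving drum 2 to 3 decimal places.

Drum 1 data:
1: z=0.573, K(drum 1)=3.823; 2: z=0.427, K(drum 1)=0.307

y_1 (drum 2) = 0.937

Drum 1:
Let ψ₁ = V/F and solve Σ zᵢ(Kᵢ−1)/(1+ψ₁(Kᵢ−1)) = 0.
Feasibility: ΣzᵢKᵢ = 2.322, Σzᵢ/Kᵢ = 1.541 — both > 1, two phases present.
Binary case is linear: z₁(K₁−1)(1+ψ₁(K₂−1)) + z₂(K₂−1)(1+ψ₁(K₁−1)) = 0
⇒ ψ₁ = [z₁(K₁−1)+z₂(K₂−1)] / [−(K₁−1)(K₂−1)] = 1.3217/1.9563 = 0.676
Drum-1 compositions:
  1: x = 0.197, y = 0.754
  2: x = 0.803, y = 0.246
Drum-2 feed = drum-1 vapor: z₂ = (0.7535, 0.2465).
Drum 2:
Material balance + equilibrium reduce to Σ zᵢ(Kᵢ−1)/(1+ψ₂(Kᵢ−1)) = 0.
g(0) = ΣzᵢKᵢ − 1 = 0.330 and g(1) = 1 − Σzᵢ/Kᵢ = -1.224, so a root lies in (0, 1).
Newton iteration, ψ₂⁰ = 0.5:
  ψ₂ = 0.500: g = 0.0255, g' = -0.777 → ψ₂ = 0.533
  ψ₂ = 0.533: g = -0.0009, g' = -0.830 → ψ₂ = 0.532
Converged at ψ₂ = 0.532.
  1: x = 0.545, y = 0.937
  2: x = 0.455, y = 0.063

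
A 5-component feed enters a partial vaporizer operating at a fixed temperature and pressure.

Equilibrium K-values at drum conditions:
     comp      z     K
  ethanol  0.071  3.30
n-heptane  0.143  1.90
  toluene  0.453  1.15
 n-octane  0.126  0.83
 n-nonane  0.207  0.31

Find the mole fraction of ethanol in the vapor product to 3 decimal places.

Material balance + equilibrium reduce to Σ zᵢ(Kᵢ−1)/(1+ψ(Kᵢ−1)) = 0.
Feasibility: ΣzᵢKᵢ = 1.196, Σzᵢ/Kᵢ = 1.310 — both > 1, two phases present.
Newton–Raphson from ψ = 0.5:
  ψ = 0.500: g = -0.0135, g' = -0.379 → ψ = 0.464
Converged at ψ = 0.464.
Compositions from xᵢ = zᵢ/(1+ψ(Kᵢ−1)), yᵢ = Kᵢxᵢ:
  ethanol: x = 0.034, y = 0.113
  n-heptane: x = 0.101, y = 0.192
  toluene: x = 0.424, y = 0.487
  n-octane: x = 0.137, y = 0.114
  n-nonane: x = 0.304, y = 0.094

y_ethanol = 0.113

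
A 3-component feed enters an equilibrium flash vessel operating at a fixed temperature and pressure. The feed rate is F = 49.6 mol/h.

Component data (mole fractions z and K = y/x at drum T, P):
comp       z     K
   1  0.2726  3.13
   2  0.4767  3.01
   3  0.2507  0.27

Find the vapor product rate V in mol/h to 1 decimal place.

Let ψ = V/F and solve Σ zᵢ(Kᵢ−1)/(1+ψ(Kᵢ−1)) = 0.
Check two-phase: ΣzᵢKᵢ = 2.3558 > 1 and Σzᵢ/Kᵢ = 1.1740 > 1, so g(0) = 1.3558 > 0 and g(1) = -0.1740 < 0.
Newton iteration, ψ⁰ = 0.5:
  ψ = 0.5000: g = 0.47086, g' = -1.1004 → ψ = 0.9279
  ψ = 0.9279: g = -0.03771, g' = -1.6576 → ψ = 0.9051
  ψ = 0.9051: g = -0.00129, g' = -1.5474 → ψ = 0.9043
Converged at ψ = 0.9043.
Then V = ψ·F = 0.9043·49.6 = 44.9 mol/h and L = F − V = 4.7 mol/h.

V = 44.9 mol/h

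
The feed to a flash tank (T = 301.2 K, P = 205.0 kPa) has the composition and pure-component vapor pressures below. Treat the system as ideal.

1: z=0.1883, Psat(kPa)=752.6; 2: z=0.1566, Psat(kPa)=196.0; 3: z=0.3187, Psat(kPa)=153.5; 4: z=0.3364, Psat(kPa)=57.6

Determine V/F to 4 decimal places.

Raoult's law: Kᵢ = Pᵢˢᵃᵗ/P = Pᵢˢᵃᵗ/205.0.
  K_1 = 752.6/205.0 = 3.671220, K_2 = 196.0/205.0 = 0.956098, K_3 = 153.5/205.0 = 0.748780, K_4 = 57.6/205.0 = 0.280976
Material balance + equilibrium reduce to Σ zᵢ(Kᵢ−1)/(1+V/F(Kᵢ−1)) = 0.
g(0) = ΣzᵢKᵢ − 1 = 0.1742 and g(1) = 1 − Σzᵢ/Kᵢ = -0.8380, so a root lies in (0, 1).
Newton iteration, V/F⁰ = 0.5:
  V/F = 0.5000: g = -0.26089, g' = -0.6969 → V/F = 0.1256
  V/F = 0.1256: g = 0.02111, g' = -0.9851 → V/F = 0.1471
  V/F = 0.1471: g = 0.00058, g' = -0.9320 → V/F = 0.1477
Converged at V/F = 0.1477.

V/F = 0.1477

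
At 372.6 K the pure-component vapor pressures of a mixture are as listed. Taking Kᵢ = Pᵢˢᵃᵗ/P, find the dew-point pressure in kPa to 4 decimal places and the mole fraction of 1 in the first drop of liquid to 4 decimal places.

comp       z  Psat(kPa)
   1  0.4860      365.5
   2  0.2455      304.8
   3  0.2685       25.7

Pdew = 79.4748 kPa, x_1 = 0.1057

At the dew point ψ → 1, so Σzᵢ/Kᵢ = 1 with Kᵢ = Pᵢˢᵃᵗ/P ⇒ 1/P = Σzᵢ/Pᵢˢᵃᵗ.
1/P = 0.4860/365.5 + 0.2455/304.8 + 0.2685/25.7 = 0.0125826 ⇒ P = 79.4748 kPa
xᵢ = zᵢP/Pᵢˢᵃᵗ ⇒ x_1 = 0.4860·79.4748/365.5 = 0.1057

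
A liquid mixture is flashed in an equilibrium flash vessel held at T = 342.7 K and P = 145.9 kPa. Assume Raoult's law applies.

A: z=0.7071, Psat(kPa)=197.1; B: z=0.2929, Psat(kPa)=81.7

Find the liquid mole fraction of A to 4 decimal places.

Raoult's law: Kᵢ = Pᵢˢᵃᵗ/P = Pᵢˢᵃᵗ/145.9.
  K_A = 197.1/145.9 = 1.350925, K_B = 81.7/145.9 = 0.559973
Binary case is linear: z₁(K₁−1)(1+β(K₂−1)) + z₂(K₂−1)(1+β(K₁−1)) = 0
⇒ β = [z₁(K₁−1)+z₂(K₂−1)] / [−(K₁−1)(K₂−1)] = 0.11926/0.15442 = 0.7723
Compositions from xᵢ = zᵢ/(1+β(Kᵢ−1)), yᵢ = Kᵢxᵢ:
  A: x = 0.5563, y = 0.7516
  B: x = 0.4437, y = 0.2484

x_A = 0.5563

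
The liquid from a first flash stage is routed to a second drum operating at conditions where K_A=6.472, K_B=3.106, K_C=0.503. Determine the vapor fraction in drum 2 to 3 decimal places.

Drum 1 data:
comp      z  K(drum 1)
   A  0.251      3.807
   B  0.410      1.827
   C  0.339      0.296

Drum 1:
Rachford–Rice: g(ψ₁) = Σ zᵢ(Kᵢ−1)/(1+ψ₁(Kᵢ−1)) = 0.
g(0) = ΣzᵢKᵢ − 1 = 0.805 and g(1) = 1 − Σzᵢ/Kᵢ = -0.436, so a root lies in (0, 1).
Iterate (Newton) starting at ψ₁ = 0.5:
  ψ₁ = 0.500: g = 0.1647, g' = -0.883 → ψ₁ = 0.687
  ψ₁ = 0.687: g = -0.0050, g' = -0.974 → ψ₁ = 0.681
Converged at ψ₁ = 0.681.
Drum-1 compositions:
  A: x = 0.086, y = 0.328
  B: x = 0.262, y = 0.479
  C: x = 0.652, y = 0.193
Drum-2 feed = drum-1 liquid: z₂ = (0.0862, 0.2622, 0.6516).
Drum 2:
Newton iteration, ψ₂⁰ = 0.42:
  ψ₂ = 0.420: g = 0.0267, g' = -0.822 → ψ₂ = 0.453
Converged at ψ₂ = 0.453.
  A: x = 0.025, y = 0.160
  B: x = 0.134, y = 0.417
  C: x = 0.841, y = 0.423

V/F (drum 2) = 0.453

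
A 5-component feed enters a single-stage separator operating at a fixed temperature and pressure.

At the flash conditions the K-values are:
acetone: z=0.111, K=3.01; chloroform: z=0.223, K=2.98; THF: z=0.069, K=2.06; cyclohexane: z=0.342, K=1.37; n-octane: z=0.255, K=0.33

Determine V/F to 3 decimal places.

Rachford–Rice: g(V/F) = Σ zᵢ(Kᵢ−1)/(1+V/F(Kᵢ−1)) = 0.
Feasibility: ΣzᵢKᵢ = 1.693, Σzᵢ/Kᵢ = 1.168 — both > 1, two phases present.
Iterate (Newton) starting at V/F = 0.34:
  V/F = 0.340: g = 0.3413, g' = -0.741 → V/F = 0.800
  V/F = 0.800: g = 0.0251, g' = -0.780 → V/F = 0.833
  V/F = 0.833: g = -0.0007, g' = -0.822 → V/F = 0.832
Converged at V/F = 0.832.

V/F = 0.832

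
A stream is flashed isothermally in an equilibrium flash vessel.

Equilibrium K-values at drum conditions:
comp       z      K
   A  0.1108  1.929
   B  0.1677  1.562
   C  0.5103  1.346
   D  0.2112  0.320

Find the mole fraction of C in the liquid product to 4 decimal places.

x_C = 0.4113

Material balance + equilibrium reduce to Σ zᵢ(Kᵢ−1)/(1+V/F(Kᵢ−1)) = 0.
Check two-phase: ΣzᵢKᵢ = 1.2301 > 1 and Σzᵢ/Kᵢ = 1.2039 > 1, so g(0) = 0.2301 > 0 and g(1) = -0.2039 < 0.
Newton–Raphson from V/F = 0.5:
  V/F = 0.5000: g = 0.07678, g' = -0.3455 → V/F = 0.7223
  V/F = 0.7223: g = -0.01233, g' = -0.4773 → V/F = 0.6964
  V/F = 0.6964: g = -0.00030, g' = -0.4547 → V/F = 0.6958
Converged at V/F = 0.6958.
Compositions from xᵢ = zᵢ/(1+V/F(Kᵢ−1)), yᵢ = Kᵢxᵢ:
  A: x = 0.0673, y = 0.1298
  B: x = 0.1206, y = 0.1883
  C: x = 0.4113, y = 0.5536
  D: x = 0.4009, y = 0.1283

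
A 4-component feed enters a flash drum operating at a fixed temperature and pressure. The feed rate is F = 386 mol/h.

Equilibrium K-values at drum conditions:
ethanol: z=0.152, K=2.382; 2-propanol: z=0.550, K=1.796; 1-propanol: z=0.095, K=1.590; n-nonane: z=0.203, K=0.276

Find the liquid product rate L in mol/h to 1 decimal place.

Rachford–Rice: g(ψ) = Σ zᵢ(Kᵢ−1)/(1+ψ(Kᵢ−1)) = 0.
Check two-phase: ΣzᵢKᵢ = 1.557 > 1 and Σzᵢ/Kᵢ = 1.165 > 1, so g(0) = 0.557 > 0 and g(1) = -0.165 < 0.
Newton–Raphson from ψ = 0.5:
  ψ = 0.500: g = 0.2503, g' = -0.561 → ψ = 0.946
  ψ = 0.946: g = -0.0899, g' = -1.254 → ψ = 0.874
  ψ = 0.874: g = -0.0104, g' = -0.986 → ψ = 0.864
Converged at ψ = 0.864.
Then V = ψ·F = 0.8638·386 = 333.4 mol/h and L = F − V = 52.6 mol/h.

L = 52.6 mol/h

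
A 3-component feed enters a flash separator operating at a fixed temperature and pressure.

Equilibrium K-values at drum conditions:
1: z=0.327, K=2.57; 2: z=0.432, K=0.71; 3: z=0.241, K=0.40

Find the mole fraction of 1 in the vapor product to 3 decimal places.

Rachford–Rice: g(ψ) = Σ zᵢ(Kᵢ−1)/(1+ψ(Kᵢ−1)) = 0.
Check two-phase: ΣzᵢKᵢ = 1.244 > 1 and Σzᵢ/Kᵢ = 1.338 > 1, so g(0) = 0.244 > 0 and g(1) = -0.338 < 0.
Iterate (Newton) starting at ψ = 0.52:
  ψ = 0.520: g = -0.0751, g' = -0.478 → ψ = 0.363
  ψ = 0.363: g = 0.0022, g' = -0.514 → ψ = 0.367
Converged at ψ = 0.367.
Compositions from xᵢ = zᵢ/(1+ψ(Kᵢ−1)), yᵢ = Kᵢxᵢ:
  1: x = 0.207, y = 0.533
  2: x = 0.483, y = 0.343
  3: x = 0.309, y = 0.124

y_1 = 0.533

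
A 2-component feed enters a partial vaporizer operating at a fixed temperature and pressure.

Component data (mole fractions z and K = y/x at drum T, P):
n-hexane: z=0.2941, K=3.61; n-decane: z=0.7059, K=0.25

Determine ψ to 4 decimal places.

ψ = 0.1217

Let ψ = V/F and solve Σ zᵢ(Kᵢ−1)/(1+ψ(Kᵢ−1)) = 0.
Feasibility: ΣzᵢKᵢ = 1.2382, Σzᵢ/Kᵢ = 2.9051 — both > 1, two phases present.
Newton iteration, ψ⁰ = 0.52:
  ψ = 0.5200: g = -0.54227, g' = -1.4277 → ψ = 0.1402
  ψ = 0.1402: g = -0.02963, g' = -1.5698 → ψ = 0.1213
  ψ = 0.1213: g = 0.00061, g' = -1.6363 → ψ = 0.1217
Converged at ψ = 0.1217.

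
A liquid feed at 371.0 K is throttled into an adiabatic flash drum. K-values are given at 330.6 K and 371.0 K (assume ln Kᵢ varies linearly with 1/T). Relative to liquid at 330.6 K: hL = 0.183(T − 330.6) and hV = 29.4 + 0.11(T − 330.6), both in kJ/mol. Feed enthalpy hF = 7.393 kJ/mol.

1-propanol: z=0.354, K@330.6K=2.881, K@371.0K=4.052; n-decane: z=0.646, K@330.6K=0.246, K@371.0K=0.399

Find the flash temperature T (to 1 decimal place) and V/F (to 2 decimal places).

T = 340.7 K, V/F = 0.19

Adiabatic flash: solve Rachford–Rice at each trial T, then check hF = ψ·hV(T) + (1−ψ)·hL(T).
  T = 330.6 K: K = (2.881, 0.246), RR gives ψ = 0.126, H_out = 3.706 kJ/mol
  T = 371.0 K: K = (4.052, 0.399), RR gives ψ = 0.377, H_out = 17.375 kJ/mol
  T = 350.8 K: K = (3.450, 0.318), RR gives ψ = 0.255, H_out = 10.823 kJ/mol
  T = 340.7 K: K = (3.161, 0.281), RR gives ψ = 0.193, H_out = 7.386 kJ/mol
  T = 345.8 K: K = (3.306, 0.299), RR gives ψ = 0.225, H_out = 9.144 kJ/mol
  T = 343.2 K: K = (3.232, 0.290), RR gives ψ = 0.209, H_out = 8.255 kJ/mol
  T = 341.9 K: K = (3.195, 0.285), RR gives ψ = 0.201, H_out = 7.805 kJ/mol
Linear interpolation between T = 340.7 (H_out = 7.386) and T = 341.9 (H_out = 7.805) on hF = 7.393 gives T ≈ 340.7 K, at which ψ = 0.19.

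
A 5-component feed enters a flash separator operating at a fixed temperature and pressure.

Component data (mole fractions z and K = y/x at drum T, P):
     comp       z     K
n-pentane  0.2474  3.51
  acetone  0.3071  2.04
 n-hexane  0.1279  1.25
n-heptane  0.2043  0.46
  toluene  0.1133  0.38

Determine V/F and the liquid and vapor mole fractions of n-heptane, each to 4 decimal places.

V/F = 0.9116, x_n-heptane = 0.4024, y_n-heptane = 0.1851

Material balance + equilibrium reduce to Σ zᵢ(Kᵢ−1)/(1+V/F(Kᵢ−1)) = 0.
g(0) = ΣzᵢKᵢ − 1 = 0.7918 and g(1) = 1 − Σzᵢ/Kᵢ = -0.0656, so a root lies in (0, 1).
Iterate (Newton) starting at V/F = 0.43:
  V/F = 0.4300: g = 0.30874, g' = -0.7076 → V/F = 0.8663
  V/F = 0.8663: g = 0.03087, g' = -0.6656 → V/F = 0.9127
  V/F = 0.9127: g = -0.00074, g' = -0.6993 → V/F = 0.9116
Converged at V/F = 0.9116.
Compositions from xᵢ = zᵢ/(1+V/F(Kᵢ−1)), yᵢ = Kᵢxᵢ:
  n-pentane: x = 0.0752, y = 0.2641
  acetone: x = 0.1576, y = 0.3216
  n-hexane: x = 0.1042, y = 0.1302
  n-heptane: x = 0.4024, y = 0.1851
  toluene: x = 0.2606, y = 0.0990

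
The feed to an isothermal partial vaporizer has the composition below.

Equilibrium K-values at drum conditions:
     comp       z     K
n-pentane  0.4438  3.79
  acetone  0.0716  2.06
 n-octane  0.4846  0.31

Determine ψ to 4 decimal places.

Rachford–Rice: g(ψ) = Σ zᵢ(Kᵢ−1)/(1+ψ(Kᵢ−1)) = 0.
Feasibility: ΣzᵢKᵢ = 1.9797, Σzᵢ/Kᵢ = 1.7151 — both > 1, two phases present.
Newton–Raphson from ψ = 0.54:
  ψ = 0.5400: g = 0.00929, g' = -1.1685 → ψ = 0.5480
Converged at ψ = 0.5480.

ψ = 0.5480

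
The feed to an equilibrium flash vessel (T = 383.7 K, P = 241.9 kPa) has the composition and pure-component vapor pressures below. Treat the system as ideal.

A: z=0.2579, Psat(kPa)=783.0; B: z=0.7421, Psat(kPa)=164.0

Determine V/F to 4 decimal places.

Raoult's law: Kᵢ = Pᵢˢᵃᵗ/P = Pᵢˢᵃᵗ/241.9.
  K_A = 783.0/241.9 = 3.236875, K_B = 164.0/241.9 = 0.677966
Material balance + equilibrium reduce to Σ zᵢ(Kᵢ−1)/(1+V/F(Kᵢ−1)) = 0.
g(0) = ΣzᵢKᵢ − 1 = 0.3379 and g(1) = 1 − Σzᵢ/Kᵢ = -0.1743, so a root lies in (0, 1).
Binary case is linear: z₁(K₁−1)(1+V/F(K₂−1)) + z₂(K₂−1)(1+V/F(K₁−1)) = 0
⇒ V/F = [z₁(K₁−1)+z₂(K₂−1)] / [−(K₁−1)(K₂−1)] = 0.33791/0.72035 = 0.4691

V/F = 0.4691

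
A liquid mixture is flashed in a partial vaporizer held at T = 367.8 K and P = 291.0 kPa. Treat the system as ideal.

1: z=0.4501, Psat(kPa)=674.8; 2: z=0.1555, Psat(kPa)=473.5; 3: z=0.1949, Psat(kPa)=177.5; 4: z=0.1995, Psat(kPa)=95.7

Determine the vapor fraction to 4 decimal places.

Raoult's law: Kᵢ = Pᵢˢᵃᵗ/P = Pᵢˢᵃᵗ/291.0.
  K_1 = 674.8/291.0 = 2.318900, K_2 = 473.5/291.0 = 1.627148, K_3 = 177.5/291.0 = 0.609966, K_4 = 95.7/291.0 = 0.328866
Let ψ = V/F and solve Σ zᵢ(Kᵢ−1)/(1+ψ(Kᵢ−1)) = 0.
Check two-phase: ΣzᵢKᵢ = 1.4812 > 1 and Σzᵢ/Kᵢ = 1.2158 > 1, so g(0) = 0.4812 > 0 and g(1) = -0.2158 < 0.
Iterate (Newton) starting at ψ = 0.51:
  ψ = 0.5100: g = 0.13034, g' = -0.5689 → ψ = 0.7391
  ψ = 0.7391: g = -0.00525, g' = -0.6417 → ψ = 0.7309
Converged at ψ = 0.7309.

ψ = 0.7309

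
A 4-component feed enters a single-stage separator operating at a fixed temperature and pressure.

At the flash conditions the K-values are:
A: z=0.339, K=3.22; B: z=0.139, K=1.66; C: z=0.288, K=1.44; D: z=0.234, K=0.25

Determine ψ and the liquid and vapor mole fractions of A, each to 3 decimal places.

Material balance + equilibrium reduce to Σ zᵢ(Kᵢ−1)/(1+ψ(Kᵢ−1)) = 0.
Feasibility: ΣzᵢKᵢ = 1.796, Σzᵢ/Kᵢ = 1.325 — both > 1, two phases present.
Newton iteration, ψ⁰ = 0.48:
  ψ = 0.480: g = 0.2644, g' = -0.786 → ψ = 0.816
  ψ = 0.816: g = -0.0323, g' = -1.143 → ψ = 0.788
  ψ = 0.788: g = -0.0011, g' = -1.065 → ψ = 0.787
Converged at ψ = 0.787.
Compositions from xᵢ = zᵢ/(1+ψ(Kᵢ−1)), yᵢ = Kᵢxᵢ:
  A: x = 0.123, y = 0.397
  B: x = 0.091, y = 0.152
  C: x = 0.214, y = 0.308
  D: x = 0.571, y = 0.143

ψ = 0.787, x_A = 0.123, y_A = 0.397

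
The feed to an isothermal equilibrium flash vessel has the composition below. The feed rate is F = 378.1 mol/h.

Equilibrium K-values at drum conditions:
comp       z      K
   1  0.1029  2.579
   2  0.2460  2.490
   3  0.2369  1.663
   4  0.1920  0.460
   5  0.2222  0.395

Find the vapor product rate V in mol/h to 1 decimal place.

Newton–Raphson from ψ = 0.65:
  ψ = 0.6500: g = -0.00516, g' = -0.6081 → ψ = 0.6415
Converged at ψ = 0.6415.
Then V = ψ·F = 0.6415·378.1 = 242.5 mol/h and L = F − V = 135.6 mol/h.

V = 242.5 mol/h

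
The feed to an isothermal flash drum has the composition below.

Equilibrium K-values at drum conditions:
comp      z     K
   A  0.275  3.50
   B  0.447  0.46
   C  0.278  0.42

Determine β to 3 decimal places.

Let β = V/F and solve Σ zᵢ(Kᵢ−1)/(1+β(Kᵢ−1)) = 0.
Feasibility: ΣzᵢKᵢ = 1.285, Σzᵢ/Kᵢ = 1.712 — both > 1, two phases present.
Iterate (Newton) starting at β = 0.5:
  β = 0.500: g = -0.2522, g' = -0.770 → β = 0.172
  β = 0.172: g = 0.0352, g' = -1.114 → β = 0.204
  β = 0.204: g = 0.0012, g' = -1.039 → β = 0.205
Converged at β = 0.205.

β = 0.205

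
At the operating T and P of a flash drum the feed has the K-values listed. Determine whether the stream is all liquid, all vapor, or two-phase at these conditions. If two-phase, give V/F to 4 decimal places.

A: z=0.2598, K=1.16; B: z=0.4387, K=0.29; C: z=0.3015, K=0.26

all liquid

ΣzᵢKᵢ = 0.5070; Σzᵢ/Kᵢ = 2.8963.
Since ΣzᵢKᵢ < 1 the mixture is below its bubble point — single liquid phase.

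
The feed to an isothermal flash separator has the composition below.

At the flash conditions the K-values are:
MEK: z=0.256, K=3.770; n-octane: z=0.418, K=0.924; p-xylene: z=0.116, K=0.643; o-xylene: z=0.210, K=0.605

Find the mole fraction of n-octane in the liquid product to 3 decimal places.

Newton–Raphson from ψ = 0.44:
  ψ = 0.440: g = 0.1372, g' = -0.470 → ψ = 0.732
  ψ = 0.732: g = 0.0279, g' = -0.309 → ψ = 0.822
  ψ = 0.822: g = 0.0011, g' = -0.287 → ψ = 0.826
Converged at ψ = 0.826.
Compositions from xᵢ = zᵢ/(1+ψ(Kᵢ−1)), yᵢ = Kᵢxᵢ:
  MEK: x = 0.078, y = 0.294
  n-octane: x = 0.446, y = 0.412
  p-xylene: x = 0.164, y = 0.106
  o-xylene: x = 0.312, y = 0.189

x_n-octane = 0.446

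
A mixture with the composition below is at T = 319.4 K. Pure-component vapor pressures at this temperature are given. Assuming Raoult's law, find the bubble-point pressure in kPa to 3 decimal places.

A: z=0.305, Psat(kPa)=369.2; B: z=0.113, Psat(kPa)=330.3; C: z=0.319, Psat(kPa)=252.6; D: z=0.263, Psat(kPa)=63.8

At the bubble point ψ → 0, so ΣzᵢKᵢ = 1 with Kᵢ = Pᵢˢᵃᵗ/P ⇒ P = ΣzᵢPᵢˢᵃᵗ.
P = 0.305·369.2 + 0.113·330.3 + 0.319·252.6 + 0.263·63.8 = 247.289 kPa

Pbub = 247.289 kPa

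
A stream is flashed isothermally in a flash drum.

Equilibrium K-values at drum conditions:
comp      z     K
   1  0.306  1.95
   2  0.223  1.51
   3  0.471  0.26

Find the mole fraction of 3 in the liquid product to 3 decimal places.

x_3 = 0.507

Iterate (Newton) starting at ψ = 0.58:
  ψ = 0.580: g = -0.3354, g' = -0.941 → ψ = 0.224
  ψ = 0.224: g = -0.0757, g' = -0.605 → ψ = 0.098
  ψ = 0.098: g = -0.0017, g' = -0.584 → ψ = 0.095
Converged at ψ = 0.095.
Compositions from xᵢ = zᵢ/(1+ψ(Kᵢ−1)), yᵢ = Kᵢxᵢ:
  1: x = 0.281, y = 0.547
  2: x = 0.213, y = 0.321
  3: x = 0.507, y = 0.132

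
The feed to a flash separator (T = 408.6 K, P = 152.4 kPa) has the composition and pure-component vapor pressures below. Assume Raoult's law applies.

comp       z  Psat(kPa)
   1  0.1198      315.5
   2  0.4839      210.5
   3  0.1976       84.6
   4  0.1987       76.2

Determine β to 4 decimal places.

Raoult's law: Kᵢ = Pᵢˢᵃᵗ/P = Pᵢˢᵃᵗ/152.4.
  K_1 = 315.5/152.4 = 2.070210, K_2 = 210.5/152.4 = 1.381234, K_3 = 84.6/152.4 = 0.555118, K_4 = 76.2/152.4 = 0.500000
Newton iteration, β⁰ = 0.5:
  β = 0.5000: g = -0.00706, g' = -0.2608 → β = 0.4729
  β = 0.4729: g = -0.00003, g' = -0.2589 → β = 0.4728
Converged at β = 0.4728.

β = 0.4728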